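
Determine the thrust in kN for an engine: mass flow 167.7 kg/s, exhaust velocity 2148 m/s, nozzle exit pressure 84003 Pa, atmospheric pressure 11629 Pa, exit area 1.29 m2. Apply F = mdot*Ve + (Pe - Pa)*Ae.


F = 167.7 * 2148 + (84003 - 11629) * 1.29 = 453582.0 N = 453.6 kN

453.6 kN


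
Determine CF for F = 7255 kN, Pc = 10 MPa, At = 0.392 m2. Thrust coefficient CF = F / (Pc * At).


CF = 7255000 / (10e6 * 0.392) = 1.85

1.85


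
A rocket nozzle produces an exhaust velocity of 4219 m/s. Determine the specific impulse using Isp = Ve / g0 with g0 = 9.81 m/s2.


Isp = Ve / g0 = 4219 / 9.81 = 430.1 s

430.1 s


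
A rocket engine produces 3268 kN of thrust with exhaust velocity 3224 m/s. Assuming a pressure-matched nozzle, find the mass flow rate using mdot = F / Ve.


mdot = F / Ve = 3268000 / 3224 = 1013.6 kg/s

1013.6 kg/s


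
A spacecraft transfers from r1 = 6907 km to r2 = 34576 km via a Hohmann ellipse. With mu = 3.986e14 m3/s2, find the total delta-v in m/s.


V1 = sqrt(mu/r1) = 7596.68 m/s
dV1 = V1*(sqrt(2*r2/(r1+r2)) - 1) = 2211.56 m/s
V2 = sqrt(mu/r2) = 3395.32 m/s
dV2 = V2*(1 - sqrt(2*r1/(r1+r2))) = 1436.0 m/s
Total dV = 3648 m/s

3648 m/s


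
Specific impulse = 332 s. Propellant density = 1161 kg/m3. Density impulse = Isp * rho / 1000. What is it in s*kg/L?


rho*Isp = 332 * 1161 / 1000 = 385 s*kg/L

385 s*kg/L


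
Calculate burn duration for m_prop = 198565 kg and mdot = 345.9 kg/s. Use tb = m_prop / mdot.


tb = 198565 / 345.9 = 574.1 s

574.1 s


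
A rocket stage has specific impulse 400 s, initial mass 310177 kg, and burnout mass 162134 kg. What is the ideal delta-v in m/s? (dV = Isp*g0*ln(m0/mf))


Ve = 400 * 9.81 = 3924.0 m/s
dV = 3924.0 * ln(310177/162134) = 2546 m/s

2546 m/s


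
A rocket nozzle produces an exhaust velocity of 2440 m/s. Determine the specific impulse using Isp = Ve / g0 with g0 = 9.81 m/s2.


Isp = Ve / g0 = 2440 / 9.81 = 248.7 s

248.7 s


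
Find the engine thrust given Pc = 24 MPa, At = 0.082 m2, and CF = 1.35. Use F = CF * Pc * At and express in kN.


F = 1.35 * 24e6 * 0.082 = 2.6568e+06 N = 2656.8 kN

2656.8 kN


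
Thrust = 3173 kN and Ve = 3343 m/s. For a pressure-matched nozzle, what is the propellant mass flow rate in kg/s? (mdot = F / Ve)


mdot = F / Ve = 3173000 / 3343 = 949.1 kg/s

949.1 kg/s


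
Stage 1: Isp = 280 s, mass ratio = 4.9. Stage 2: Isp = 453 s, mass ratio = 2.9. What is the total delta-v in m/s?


dV1 = 280 * 9.81 * ln(4.9) = 4365.3 m/s
dV2 = 453 * 9.81 * ln(2.9) = 4731.5 m/s
Total dV = 4365.3 + 4731.5 = 9096.8 m/s ~ 9097 m/s

9097 m/s


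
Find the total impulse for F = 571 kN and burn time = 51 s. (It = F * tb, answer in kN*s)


It = 571 * 51 = 29121 kN*s

29121 kN*s


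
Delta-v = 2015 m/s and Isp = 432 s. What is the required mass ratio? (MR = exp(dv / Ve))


Ve = 432 * 9.81 = 4237.92 m/s
MR = exp(2015 / 4237.92) = 1.609

1.609


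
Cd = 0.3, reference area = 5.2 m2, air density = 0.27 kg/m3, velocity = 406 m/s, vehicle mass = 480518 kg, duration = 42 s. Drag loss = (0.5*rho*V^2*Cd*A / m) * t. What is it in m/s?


D = 0.5 * 0.27 * 406^2 * 0.3 * 5.2 = 34714.46 N
a = 34714.46 / 480518 = 0.0722 m/s2
dV = 0.0722 * 42 = 3.0 m/s

3.0 m/s


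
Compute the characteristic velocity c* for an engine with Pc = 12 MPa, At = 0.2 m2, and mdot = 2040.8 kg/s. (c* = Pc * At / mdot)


c* = 12e6 * 0.2 / 2040.8 = 1176 m/s

1176 m/s


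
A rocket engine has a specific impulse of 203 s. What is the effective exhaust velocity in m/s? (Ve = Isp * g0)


Ve = Isp * g0 = 203 * 9.81 = 1991.4 m/s

1991.4 m/s


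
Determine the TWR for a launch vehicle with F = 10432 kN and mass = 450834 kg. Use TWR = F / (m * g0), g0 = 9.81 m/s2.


TWR = 10432000 / (450834 * 9.81) = 2.36

2.36


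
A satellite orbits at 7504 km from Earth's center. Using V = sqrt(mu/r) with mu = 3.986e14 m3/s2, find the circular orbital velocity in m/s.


V = sqrt(3.986e14 / 7504000) = 7288 m/s

7288 m/s


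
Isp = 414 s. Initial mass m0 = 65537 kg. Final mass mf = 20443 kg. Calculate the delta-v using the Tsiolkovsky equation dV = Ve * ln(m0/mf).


Ve = 414 * 9.81 = 4061.34 m/s
dV = 4061.34 * ln(65537/20443) = 4731 m/s

4731 m/s


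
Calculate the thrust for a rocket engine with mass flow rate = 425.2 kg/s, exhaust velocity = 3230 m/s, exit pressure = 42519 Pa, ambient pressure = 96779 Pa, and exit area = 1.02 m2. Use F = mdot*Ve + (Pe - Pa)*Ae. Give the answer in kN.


F = 425.2 * 3230 + (42519 - 96779) * 1.02 = 1.3181e+06 N = 1318.1 kN

1318.1 kN


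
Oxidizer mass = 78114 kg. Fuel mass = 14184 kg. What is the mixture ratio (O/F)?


MR = 78114 / 14184 = 5.51

5.51


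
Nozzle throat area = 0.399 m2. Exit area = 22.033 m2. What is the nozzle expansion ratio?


AR = 22.033 / 0.399 = 55.2

55.2


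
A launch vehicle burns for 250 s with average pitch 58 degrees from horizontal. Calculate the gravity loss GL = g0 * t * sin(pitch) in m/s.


GL = 9.81 * 250 * sin(58 deg) = 2080 m/s

2080 m/s


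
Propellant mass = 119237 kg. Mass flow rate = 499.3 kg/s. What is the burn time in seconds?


tb = 119237 / 499.3 = 238.8 s

238.8 s


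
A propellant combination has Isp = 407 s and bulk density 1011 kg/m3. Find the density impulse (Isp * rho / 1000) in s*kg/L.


rho*Isp = 407 * 1011 / 1000 = 411 s*kg/L

411 s*kg/L


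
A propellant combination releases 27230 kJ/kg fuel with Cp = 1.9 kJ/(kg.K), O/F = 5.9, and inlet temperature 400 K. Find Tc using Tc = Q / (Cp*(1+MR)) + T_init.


Tc = 27230 / (1.9 * (1 + 5.9)) + 400 = 2477 K

2477 K


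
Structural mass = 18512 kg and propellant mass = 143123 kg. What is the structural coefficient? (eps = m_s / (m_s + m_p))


eps = 18512 / (18512 + 143123) = 0.1145

0.1145


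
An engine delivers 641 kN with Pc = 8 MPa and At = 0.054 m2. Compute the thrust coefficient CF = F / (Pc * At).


CF = 641000 / (8e6 * 0.054) = 1.48

1.48


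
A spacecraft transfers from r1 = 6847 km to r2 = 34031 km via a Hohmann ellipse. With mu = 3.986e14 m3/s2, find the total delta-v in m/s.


V1 = sqrt(mu/r1) = 7629.89 m/s
dV1 = V1*(sqrt(2*r2/(r1+r2)) - 1) = 2215.34 m/s
V2 = sqrt(mu/r2) = 3422.4 m/s
dV2 = V2*(1 - sqrt(2*r1/(r1+r2))) = 1441.55 m/s
Total dV = 3657 m/s

3657 m/s


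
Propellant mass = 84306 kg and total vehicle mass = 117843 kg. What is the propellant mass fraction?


PMF = 84306 / 117843 = 0.715

0.715


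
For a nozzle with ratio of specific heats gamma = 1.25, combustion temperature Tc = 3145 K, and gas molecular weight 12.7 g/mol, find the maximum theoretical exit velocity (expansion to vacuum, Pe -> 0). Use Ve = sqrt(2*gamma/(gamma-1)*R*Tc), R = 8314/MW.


R = 8314 / 12.7 = 654.65 J/(kg.K)
Ve = sqrt(2 * 1.25 / (1.25 - 1) * 654.65 * 3145) = 4537 m/s

4537 m/s


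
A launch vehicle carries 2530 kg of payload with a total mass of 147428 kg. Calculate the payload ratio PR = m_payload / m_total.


PR = 2530 / 147428 = 0.0172

0.0172


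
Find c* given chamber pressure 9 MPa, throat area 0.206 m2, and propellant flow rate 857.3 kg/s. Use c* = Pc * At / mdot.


c* = 9e6 * 0.206 / 857.3 = 2163 m/s

2163 m/s


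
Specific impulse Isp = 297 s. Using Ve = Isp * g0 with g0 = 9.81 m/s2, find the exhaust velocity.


Ve = Isp * g0 = 297 * 9.81 = 2913.6 m/s

2913.6 m/s


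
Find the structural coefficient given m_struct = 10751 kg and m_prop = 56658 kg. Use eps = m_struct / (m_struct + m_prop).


eps = 10751 / (10751 + 56658) = 0.1595

0.1595


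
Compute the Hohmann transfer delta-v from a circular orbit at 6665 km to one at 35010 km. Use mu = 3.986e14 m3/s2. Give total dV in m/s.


V1 = sqrt(mu/r1) = 7733.37 m/s
dV1 = V1*(sqrt(2*r2/(r1+r2)) - 1) = 2290.65 m/s
V2 = sqrt(mu/r2) = 3374.21 m/s
dV2 = V2*(1 - sqrt(2*r1/(r1+r2))) = 1465.9 m/s
Total dV = 3757 m/s

3757 m/s


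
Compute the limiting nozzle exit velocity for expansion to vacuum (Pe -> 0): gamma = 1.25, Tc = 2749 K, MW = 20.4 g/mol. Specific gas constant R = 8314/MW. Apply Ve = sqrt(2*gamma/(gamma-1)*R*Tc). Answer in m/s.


R = 8314 / 20.4 = 407.55 J/(kg.K)
Ve = sqrt(2 * 1.25 / (1.25 - 1) * 407.55 * 2749) = 3347 m/s

3347 m/s


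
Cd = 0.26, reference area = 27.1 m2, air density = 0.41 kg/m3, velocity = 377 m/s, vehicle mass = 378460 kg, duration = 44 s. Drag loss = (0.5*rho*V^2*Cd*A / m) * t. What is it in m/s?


D = 0.5 * 0.41 * 377^2 * 0.26 * 27.1 = 205295.39 N
a = 205295.39 / 378460 = 0.5424 m/s2
dV = 0.5424 * 44 = 23.9 m/s

23.9 m/s


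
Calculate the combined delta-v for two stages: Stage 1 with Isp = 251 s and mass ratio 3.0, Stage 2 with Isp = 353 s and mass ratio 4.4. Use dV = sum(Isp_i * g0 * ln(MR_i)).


dV1 = 251 * 9.81 * ln(3.0) = 2705.1 m/s
dV2 = 353 * 9.81 * ln(4.4) = 5130.7 m/s
Total dV = 2705.1 + 5130.7 = 7835.8 m/s ~ 7836 m/s

7836 m/s


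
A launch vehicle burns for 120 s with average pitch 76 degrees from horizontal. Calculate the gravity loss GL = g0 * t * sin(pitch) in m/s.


GL = 9.81 * 120 * sin(76 deg) = 1142 m/s

1142 m/s


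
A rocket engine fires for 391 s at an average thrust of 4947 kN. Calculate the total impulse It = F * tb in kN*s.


It = 4947 * 391 = 1934277 kN*s

1934277 kN*s


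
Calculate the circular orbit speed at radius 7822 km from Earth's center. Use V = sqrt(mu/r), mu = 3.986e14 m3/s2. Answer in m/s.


V = sqrt(3.986e14 / 7822000) = 7139 m/s

7139 m/s


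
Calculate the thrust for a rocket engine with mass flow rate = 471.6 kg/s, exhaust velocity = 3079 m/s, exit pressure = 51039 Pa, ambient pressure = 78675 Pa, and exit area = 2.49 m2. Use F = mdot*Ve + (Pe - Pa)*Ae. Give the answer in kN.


F = 471.6 * 3079 + (51039 - 78675) * 2.49 = 1.3832e+06 N = 1383.2 kN

1383.2 kN


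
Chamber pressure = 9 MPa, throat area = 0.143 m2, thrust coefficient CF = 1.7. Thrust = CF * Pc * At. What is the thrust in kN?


F = 1.7 * 9e6 * 0.143 = 2.1879e+06 N = 2187.9 kN

2187.9 kN


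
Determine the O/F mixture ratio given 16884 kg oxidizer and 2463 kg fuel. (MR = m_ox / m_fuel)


MR = 16884 / 2463 = 6.86

6.86


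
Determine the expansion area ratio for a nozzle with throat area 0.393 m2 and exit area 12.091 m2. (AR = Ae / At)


AR = 12.091 / 0.393 = 30.8

30.8


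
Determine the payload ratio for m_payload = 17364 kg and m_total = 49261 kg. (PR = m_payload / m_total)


PR = 17364 / 49261 = 0.3525

0.3525


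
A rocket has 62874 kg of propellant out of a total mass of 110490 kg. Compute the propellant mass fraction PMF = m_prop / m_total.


PMF = 62874 / 110490 = 0.569

0.569


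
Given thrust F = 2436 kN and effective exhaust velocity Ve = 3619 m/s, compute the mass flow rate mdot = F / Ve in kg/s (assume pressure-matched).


mdot = F / Ve = 2436000 / 3619 = 673.1 kg/s

673.1 kg/s


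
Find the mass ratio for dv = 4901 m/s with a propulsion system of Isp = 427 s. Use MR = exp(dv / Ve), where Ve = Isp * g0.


Ve = 427 * 9.81 = 4188.87 m/s
MR = exp(4901 / 4188.87) = 3.222

3.222


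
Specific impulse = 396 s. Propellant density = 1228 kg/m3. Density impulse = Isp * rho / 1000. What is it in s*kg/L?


rho*Isp = 396 * 1228 / 1000 = 486 s*kg/L

486 s*kg/L


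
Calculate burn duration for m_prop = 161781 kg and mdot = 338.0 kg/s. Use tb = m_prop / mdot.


tb = 161781 / 338.0 = 478.6 s

478.6 s


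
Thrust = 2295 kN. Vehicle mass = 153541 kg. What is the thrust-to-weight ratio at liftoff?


TWR = 2295000 / (153541 * 9.81) = 1.52

1.52


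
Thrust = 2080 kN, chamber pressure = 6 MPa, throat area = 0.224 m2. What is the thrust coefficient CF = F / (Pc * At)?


CF = 2080000 / (6e6 * 0.224) = 1.55

1.55


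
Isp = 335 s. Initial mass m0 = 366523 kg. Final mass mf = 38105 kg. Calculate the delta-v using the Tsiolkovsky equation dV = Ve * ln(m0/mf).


Ve = 335 * 9.81 = 3286.35 m/s
dV = 3286.35 * ln(366523/38105) = 7439 m/s

7439 m/s


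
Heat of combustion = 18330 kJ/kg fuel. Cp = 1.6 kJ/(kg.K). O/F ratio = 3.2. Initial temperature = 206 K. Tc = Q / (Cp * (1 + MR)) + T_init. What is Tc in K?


Tc = 18330 / (1.6 * (1 + 3.2)) + 206 = 2934 K

2934 K


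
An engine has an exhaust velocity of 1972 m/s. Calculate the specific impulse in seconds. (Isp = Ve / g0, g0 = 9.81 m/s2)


Isp = Ve / g0 = 1972 / 9.81 = 201.0 s

201.0 s


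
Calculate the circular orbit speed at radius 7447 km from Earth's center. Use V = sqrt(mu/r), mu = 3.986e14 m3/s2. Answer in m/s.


V = sqrt(3.986e14 / 7447000) = 7316 m/s

7316 m/s


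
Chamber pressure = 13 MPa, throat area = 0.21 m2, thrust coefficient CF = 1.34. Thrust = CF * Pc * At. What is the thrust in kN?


F = 1.34 * 13e6 * 0.21 = 3.6582e+06 N = 3658.2 kN

3658.2 kN


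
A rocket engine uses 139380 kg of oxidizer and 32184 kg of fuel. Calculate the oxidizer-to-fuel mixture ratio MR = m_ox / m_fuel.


MR = 139380 / 32184 = 4.33

4.33


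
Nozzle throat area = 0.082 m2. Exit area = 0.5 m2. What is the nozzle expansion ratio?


AR = 0.5 / 0.082 = 6.1

6.1


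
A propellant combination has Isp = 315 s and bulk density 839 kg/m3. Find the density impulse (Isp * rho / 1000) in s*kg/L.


rho*Isp = 315 * 839 / 1000 = 264 s*kg/L

264 s*kg/L


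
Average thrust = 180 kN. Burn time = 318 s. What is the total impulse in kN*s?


It = 180 * 318 = 57240 kN*s

57240 kN*s


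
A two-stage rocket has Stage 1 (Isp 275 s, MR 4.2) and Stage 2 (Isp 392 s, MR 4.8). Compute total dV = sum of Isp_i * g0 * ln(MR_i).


dV1 = 275 * 9.81 * ln(4.2) = 3871.5 m/s
dV2 = 392 * 9.81 * ln(4.8) = 6032.1 m/s
Total dV = 3871.5 + 6032.1 = 9903.6 m/s ~ 9904 m/s

9904 m/s


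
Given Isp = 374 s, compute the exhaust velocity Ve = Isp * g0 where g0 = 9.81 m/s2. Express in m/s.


Ve = Isp * g0 = 374 * 9.81 = 3668.9 m/s

3668.9 m/s


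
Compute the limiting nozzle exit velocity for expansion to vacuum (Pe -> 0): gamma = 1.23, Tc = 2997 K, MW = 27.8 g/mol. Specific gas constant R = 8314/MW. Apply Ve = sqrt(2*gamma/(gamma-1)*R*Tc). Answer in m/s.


R = 8314 / 27.8 = 299.06 J/(kg.K)
Ve = sqrt(2 * 1.23 / (1.23 - 1) * 299.06 * 2997) = 3096 m/s

3096 m/s


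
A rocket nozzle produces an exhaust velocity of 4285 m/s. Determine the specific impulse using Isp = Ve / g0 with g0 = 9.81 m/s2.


Isp = Ve / g0 = 4285 / 9.81 = 436.8 s

436.8 s


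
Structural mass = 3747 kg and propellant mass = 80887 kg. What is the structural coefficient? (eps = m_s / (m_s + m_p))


eps = 3747 / (3747 + 80887) = 0.0443

0.0443


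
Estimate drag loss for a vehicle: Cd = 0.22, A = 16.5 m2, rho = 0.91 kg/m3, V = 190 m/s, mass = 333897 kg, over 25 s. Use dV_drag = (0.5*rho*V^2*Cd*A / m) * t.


D = 0.5 * 0.91 * 190^2 * 0.22 * 16.5 = 59624.57 N
a = 59624.57 / 333897 = 0.1786 m/s2
dV = 0.1786 * 25 = 4.5 m/s

4.5 m/s


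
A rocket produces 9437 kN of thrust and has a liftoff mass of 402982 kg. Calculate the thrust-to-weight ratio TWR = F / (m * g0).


TWR = 9437000 / (402982 * 9.81) = 2.39

2.39


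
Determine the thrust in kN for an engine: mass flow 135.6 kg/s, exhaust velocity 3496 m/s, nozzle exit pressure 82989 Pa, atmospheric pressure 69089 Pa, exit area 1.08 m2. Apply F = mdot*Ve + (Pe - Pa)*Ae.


F = 135.6 * 3496 + (82989 - 69089) * 1.08 = 489070.0 N = 489.1 kN

489.1 kN


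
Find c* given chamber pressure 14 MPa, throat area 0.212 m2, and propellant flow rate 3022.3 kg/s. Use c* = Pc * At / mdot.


c* = 14e6 * 0.212 / 3022.3 = 982 m/s

982 m/s


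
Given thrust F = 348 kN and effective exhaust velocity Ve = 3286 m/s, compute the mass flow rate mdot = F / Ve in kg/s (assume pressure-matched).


mdot = F / Ve = 348000 / 3286 = 105.9 kg/s

105.9 kg/s


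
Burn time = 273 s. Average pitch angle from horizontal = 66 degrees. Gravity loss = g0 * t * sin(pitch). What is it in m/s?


GL = 9.81 * 273 * sin(66 deg) = 2447 m/s

2447 m/s


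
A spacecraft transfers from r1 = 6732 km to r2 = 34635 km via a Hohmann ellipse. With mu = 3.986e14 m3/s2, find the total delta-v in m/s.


V1 = sqrt(mu/r1) = 7694.79 m/s
dV1 = V1*(sqrt(2*r2/(r1+r2)) - 1) = 2262.53 m/s
V2 = sqrt(mu/r2) = 3392.43 m/s
dV2 = V2*(1 - sqrt(2*r1/(r1+r2))) = 1457.03 m/s
Total dV = 3720 m/s

3720 m/s


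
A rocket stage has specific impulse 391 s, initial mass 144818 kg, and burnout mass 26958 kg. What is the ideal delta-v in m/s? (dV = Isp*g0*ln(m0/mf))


Ve = 391 * 9.81 = 3835.71 m/s
dV = 3835.71 * ln(144818/26958) = 6449 m/s

6449 m/s


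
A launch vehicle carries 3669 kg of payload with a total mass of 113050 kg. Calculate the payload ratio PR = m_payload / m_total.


PR = 3669 / 113050 = 0.0325

0.0325


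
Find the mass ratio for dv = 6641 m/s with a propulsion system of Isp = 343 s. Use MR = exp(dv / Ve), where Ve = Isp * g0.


Ve = 343 * 9.81 = 3364.83 m/s
MR = exp(6641 / 3364.83) = 7.197

7.197


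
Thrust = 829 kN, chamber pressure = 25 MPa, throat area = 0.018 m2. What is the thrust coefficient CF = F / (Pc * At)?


CF = 829000 / (25e6 * 0.018) = 1.84

1.84


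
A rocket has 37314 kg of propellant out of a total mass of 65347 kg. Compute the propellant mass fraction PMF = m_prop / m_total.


PMF = 37314 / 65347 = 0.571

0.571


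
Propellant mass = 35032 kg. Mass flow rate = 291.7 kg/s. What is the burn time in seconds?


tb = 35032 / 291.7 = 120.1 s

120.1 s


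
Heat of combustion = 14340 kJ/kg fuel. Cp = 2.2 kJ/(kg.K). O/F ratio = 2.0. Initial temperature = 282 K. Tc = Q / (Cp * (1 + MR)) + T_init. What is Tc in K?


Tc = 14340 / (2.2 * (1 + 2.0)) + 282 = 2455 K

2455 K


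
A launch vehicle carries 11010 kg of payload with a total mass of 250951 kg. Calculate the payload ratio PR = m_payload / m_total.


PR = 11010 / 250951 = 0.0439

0.0439


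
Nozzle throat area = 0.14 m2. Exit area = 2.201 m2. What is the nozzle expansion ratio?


AR = 2.201 / 0.14 = 15.7

15.7


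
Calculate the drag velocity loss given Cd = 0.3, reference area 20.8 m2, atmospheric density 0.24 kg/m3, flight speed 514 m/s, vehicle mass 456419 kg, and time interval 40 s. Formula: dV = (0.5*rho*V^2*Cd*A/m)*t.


D = 0.5 * 0.24 * 514^2 * 0.3 * 20.8 = 197829.96 N
a = 197829.96 / 456419 = 0.4334 m/s2
dV = 0.4334 * 40 = 17.3 m/s

17.3 m/s


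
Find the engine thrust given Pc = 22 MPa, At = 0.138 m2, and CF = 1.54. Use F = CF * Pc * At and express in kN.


F = 1.54 * 22e6 * 0.138 = 4.6754e+06 N = 4675.4 kN

4675.4 kN


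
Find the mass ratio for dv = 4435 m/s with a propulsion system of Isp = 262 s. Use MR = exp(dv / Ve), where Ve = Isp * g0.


Ve = 262 * 9.81 = 2570.22 m/s
MR = exp(4435 / 2570.22) = 5.616

5.616


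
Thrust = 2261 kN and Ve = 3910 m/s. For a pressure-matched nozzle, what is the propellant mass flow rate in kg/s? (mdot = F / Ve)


mdot = F / Ve = 2261000 / 3910 = 578.3 kg/s

578.3 kg/s


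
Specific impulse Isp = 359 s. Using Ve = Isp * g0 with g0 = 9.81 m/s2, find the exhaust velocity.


Ve = Isp * g0 = 359 * 9.81 = 3521.8 m/s

3521.8 m/s


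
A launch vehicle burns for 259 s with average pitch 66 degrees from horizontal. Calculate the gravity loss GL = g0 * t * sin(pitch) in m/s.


GL = 9.81 * 259 * sin(66 deg) = 2321 m/s

2321 m/s


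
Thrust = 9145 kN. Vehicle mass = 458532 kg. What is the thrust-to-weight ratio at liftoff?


TWR = 9145000 / (458532 * 9.81) = 2.03

2.03


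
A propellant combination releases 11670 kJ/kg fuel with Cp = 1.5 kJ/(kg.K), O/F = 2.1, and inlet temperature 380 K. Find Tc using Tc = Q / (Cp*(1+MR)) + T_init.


Tc = 11670 / (1.5 * (1 + 2.1)) + 380 = 2890 K

2890 K


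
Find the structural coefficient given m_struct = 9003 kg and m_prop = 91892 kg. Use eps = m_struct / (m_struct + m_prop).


eps = 9003 / (9003 + 91892) = 0.0892

0.0892


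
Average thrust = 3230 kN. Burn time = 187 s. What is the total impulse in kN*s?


It = 3230 * 187 = 604010 kN*s

604010 kN*s


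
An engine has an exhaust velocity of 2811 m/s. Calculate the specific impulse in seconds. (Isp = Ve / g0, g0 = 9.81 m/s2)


Isp = Ve / g0 = 2811 / 9.81 = 286.5 s

286.5 s


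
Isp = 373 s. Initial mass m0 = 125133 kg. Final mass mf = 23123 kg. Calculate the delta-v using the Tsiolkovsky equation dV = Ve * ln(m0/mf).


Ve = 373 * 9.81 = 3659.13 m/s
dV = 3659.13 * ln(125133/23123) = 6179 m/s

6179 m/s


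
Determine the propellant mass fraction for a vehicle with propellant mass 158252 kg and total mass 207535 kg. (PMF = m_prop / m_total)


PMF = 158252 / 207535 = 0.763

0.763


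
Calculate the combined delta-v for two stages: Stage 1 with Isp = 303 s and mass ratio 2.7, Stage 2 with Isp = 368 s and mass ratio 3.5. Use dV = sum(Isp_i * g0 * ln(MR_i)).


dV1 = 303 * 9.81 * ln(2.7) = 2952.4 m/s
dV2 = 368 * 9.81 * ln(3.5) = 4522.6 m/s
Total dV = 2952.4 + 4522.6 = 7475.0 m/s ~ 7475 m/s

7475 m/s


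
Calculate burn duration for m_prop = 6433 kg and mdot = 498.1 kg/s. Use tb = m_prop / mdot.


tb = 6433 / 498.1 = 12.9 s

12.9 s


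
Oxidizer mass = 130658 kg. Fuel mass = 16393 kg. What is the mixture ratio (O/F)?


MR = 130658 / 16393 = 7.97

7.97


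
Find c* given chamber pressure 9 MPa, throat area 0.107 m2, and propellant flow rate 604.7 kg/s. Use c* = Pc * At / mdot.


c* = 9e6 * 0.107 / 604.7 = 1593 m/s

1593 m/s


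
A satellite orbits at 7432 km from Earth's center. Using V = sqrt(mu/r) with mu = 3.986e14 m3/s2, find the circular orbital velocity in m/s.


V = sqrt(3.986e14 / 7432000) = 7323 m/s

7323 m/s


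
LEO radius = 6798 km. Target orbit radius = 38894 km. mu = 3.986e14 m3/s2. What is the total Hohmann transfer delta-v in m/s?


V1 = sqrt(mu/r1) = 7657.34 m/s
dV1 = V1*(sqrt(2*r2/(r1+r2)) - 1) = 2333.78 m/s
V2 = sqrt(mu/r2) = 3201.31 m/s
dV2 = V2*(1 - sqrt(2*r1/(r1+r2))) = 1455.03 m/s
Total dV = 3789 m/s

3789 m/s


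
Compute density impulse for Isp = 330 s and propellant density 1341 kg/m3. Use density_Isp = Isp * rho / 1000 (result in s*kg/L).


rho*Isp = 330 * 1341 / 1000 = 443 s*kg/L

443 s*kg/L


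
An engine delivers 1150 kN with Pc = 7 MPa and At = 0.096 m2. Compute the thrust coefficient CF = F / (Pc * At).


CF = 1150000 / (7e6 * 0.096) = 1.71

1.71


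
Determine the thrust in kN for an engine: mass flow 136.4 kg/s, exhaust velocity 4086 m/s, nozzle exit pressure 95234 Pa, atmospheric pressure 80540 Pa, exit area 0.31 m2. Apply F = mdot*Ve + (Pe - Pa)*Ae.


F = 136.4 * 4086 + (95234 - 80540) * 0.31 = 561886.0 N = 561.9 kN

561.9 kN


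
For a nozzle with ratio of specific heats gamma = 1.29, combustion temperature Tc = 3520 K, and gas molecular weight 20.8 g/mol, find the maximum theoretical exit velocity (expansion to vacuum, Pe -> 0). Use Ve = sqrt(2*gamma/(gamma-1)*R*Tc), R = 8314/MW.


R = 8314 / 20.8 = 399.71 J/(kg.K)
Ve = sqrt(2 * 1.29 / (1.29 - 1) * 399.71 * 3520) = 3538 m/s

3538 m/s


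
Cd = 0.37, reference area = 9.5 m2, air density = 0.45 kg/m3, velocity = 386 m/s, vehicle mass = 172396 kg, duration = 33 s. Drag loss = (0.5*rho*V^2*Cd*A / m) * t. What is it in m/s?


D = 0.5 * 0.45 * 386^2 * 0.37 * 9.5 = 117837.21 N
a = 117837.21 / 172396 = 0.6835 m/s2
dV = 0.6835 * 33 = 22.6 m/s

22.6 m/s


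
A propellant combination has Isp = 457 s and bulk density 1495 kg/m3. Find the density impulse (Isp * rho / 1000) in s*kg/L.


rho*Isp = 457 * 1495 / 1000 = 683 s*kg/L

683 s*kg/L


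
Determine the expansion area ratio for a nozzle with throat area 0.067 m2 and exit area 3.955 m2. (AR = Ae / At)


AR = 3.955 / 0.067 = 59.0

59.0


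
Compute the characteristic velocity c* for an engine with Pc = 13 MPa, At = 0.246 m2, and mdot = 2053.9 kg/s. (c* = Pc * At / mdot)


c* = 13e6 * 0.246 / 2053.9 = 1557 m/s

1557 m/s


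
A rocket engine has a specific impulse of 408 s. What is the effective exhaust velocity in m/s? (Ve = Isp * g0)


Ve = Isp * g0 = 408 * 9.81 = 4002.5 m/s

4002.5 m/s


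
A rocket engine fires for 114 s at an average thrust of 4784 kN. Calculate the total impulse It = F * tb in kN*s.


It = 4784 * 114 = 545376 kN*s

545376 kN*s


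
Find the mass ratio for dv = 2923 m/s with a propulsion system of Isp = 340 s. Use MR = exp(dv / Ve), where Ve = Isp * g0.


Ve = 340 * 9.81 = 3335.4 m/s
MR = exp(2923 / 3335.4) = 2.402

2.402


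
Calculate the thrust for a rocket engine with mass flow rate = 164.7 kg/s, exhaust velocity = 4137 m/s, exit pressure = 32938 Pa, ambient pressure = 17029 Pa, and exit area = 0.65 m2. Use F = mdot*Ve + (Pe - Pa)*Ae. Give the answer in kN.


F = 164.7 * 4137 + (32938 - 17029) * 0.65 = 691705.0 N = 691.7 kN

691.7 kN


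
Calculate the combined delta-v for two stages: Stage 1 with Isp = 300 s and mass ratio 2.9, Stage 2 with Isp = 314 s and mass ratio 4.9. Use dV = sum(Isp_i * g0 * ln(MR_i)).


dV1 = 300 * 9.81 * ln(2.9) = 3133.4 m/s
dV2 = 314 * 9.81 * ln(4.9) = 4895.4 m/s
Total dV = 3133.4 + 4895.4 = 8028.8 m/s ~ 8029 m/s

8029 m/s


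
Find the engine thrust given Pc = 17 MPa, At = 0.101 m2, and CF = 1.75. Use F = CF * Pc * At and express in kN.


F = 1.75 * 17e6 * 0.101 = 3.0048e+06 N = 3004.8 kN

3004.8 kN


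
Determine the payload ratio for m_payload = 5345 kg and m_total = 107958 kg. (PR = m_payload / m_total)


PR = 5345 / 107958 = 0.0495

0.0495


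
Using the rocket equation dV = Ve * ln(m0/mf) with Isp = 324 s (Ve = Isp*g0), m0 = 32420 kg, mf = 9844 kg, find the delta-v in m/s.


Ve = 324 * 9.81 = 3178.44 m/s
dV = 3178.44 * ln(32420/9844) = 3788 m/s

3788 m/s


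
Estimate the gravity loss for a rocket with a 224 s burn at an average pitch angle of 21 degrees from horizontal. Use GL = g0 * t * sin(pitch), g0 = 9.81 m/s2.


GL = 9.81 * 224 * sin(21 deg) = 787 m/s

787 m/s


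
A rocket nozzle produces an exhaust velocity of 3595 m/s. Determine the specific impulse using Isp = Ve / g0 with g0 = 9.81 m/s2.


Isp = Ve / g0 = 3595 / 9.81 = 366.5 s

366.5 s


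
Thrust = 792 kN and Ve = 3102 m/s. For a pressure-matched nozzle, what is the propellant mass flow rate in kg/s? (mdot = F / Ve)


mdot = F / Ve = 792000 / 3102 = 255.3 kg/s

255.3 kg/s


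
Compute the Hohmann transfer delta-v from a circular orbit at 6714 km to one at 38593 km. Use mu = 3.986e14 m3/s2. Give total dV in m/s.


V1 = sqrt(mu/r1) = 7705.09 m/s
dV1 = V1*(sqrt(2*r2/(r1+r2)) - 1) = 2351.82 m/s
V2 = sqrt(mu/r2) = 3213.77 m/s
dV2 = V2*(1 - sqrt(2*r1/(r1+r2))) = 1464.17 m/s
Total dV = 3816 m/s

3816 m/s


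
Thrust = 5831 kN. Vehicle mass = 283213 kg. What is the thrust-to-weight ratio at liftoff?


TWR = 5831000 / (283213 * 9.81) = 2.1

2.1


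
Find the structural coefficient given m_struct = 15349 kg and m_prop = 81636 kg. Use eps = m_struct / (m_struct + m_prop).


eps = 15349 / (15349 + 81636) = 0.1583

0.1583


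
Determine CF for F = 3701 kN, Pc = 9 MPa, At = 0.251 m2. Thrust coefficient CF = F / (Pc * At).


CF = 3701000 / (9e6 * 0.251) = 1.64

1.64


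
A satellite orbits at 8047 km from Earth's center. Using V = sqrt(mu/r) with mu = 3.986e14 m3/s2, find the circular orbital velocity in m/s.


V = sqrt(3.986e14 / 8047000) = 7038 m/s

7038 m/s


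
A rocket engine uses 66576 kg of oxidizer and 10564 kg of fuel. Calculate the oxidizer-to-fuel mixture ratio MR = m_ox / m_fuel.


MR = 66576 / 10564 = 6.3

6.3


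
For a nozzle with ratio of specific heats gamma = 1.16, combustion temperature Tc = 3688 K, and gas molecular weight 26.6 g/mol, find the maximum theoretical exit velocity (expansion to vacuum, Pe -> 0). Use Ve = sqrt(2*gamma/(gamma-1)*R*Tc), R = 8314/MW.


R = 8314 / 26.6 = 312.56 J/(kg.K)
Ve = sqrt(2 * 1.16 / (1.16 - 1) * 312.56 * 3688) = 4088 m/s

4088 m/s


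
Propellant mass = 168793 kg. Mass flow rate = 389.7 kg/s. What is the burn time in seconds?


tb = 168793 / 389.7 = 433.1 s

433.1 s


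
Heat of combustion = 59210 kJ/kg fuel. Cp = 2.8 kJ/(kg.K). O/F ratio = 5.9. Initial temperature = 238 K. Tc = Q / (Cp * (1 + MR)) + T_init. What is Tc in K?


Tc = 59210 / (2.8 * (1 + 5.9)) + 238 = 3303 K

3303 K


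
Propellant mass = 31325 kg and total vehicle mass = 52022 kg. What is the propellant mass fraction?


PMF = 31325 / 52022 = 0.602

0.602


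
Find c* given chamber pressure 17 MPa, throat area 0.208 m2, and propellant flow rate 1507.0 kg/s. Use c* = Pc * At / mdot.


c* = 17e6 * 0.208 / 1507.0 = 2346 m/s

2346 m/s


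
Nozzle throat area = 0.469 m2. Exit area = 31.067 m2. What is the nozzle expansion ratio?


AR = 31.067 / 0.469 = 66.2

66.2


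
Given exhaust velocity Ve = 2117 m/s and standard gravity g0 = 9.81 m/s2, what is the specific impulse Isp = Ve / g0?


Isp = Ve / g0 = 2117 / 9.81 = 215.8 s

215.8 s


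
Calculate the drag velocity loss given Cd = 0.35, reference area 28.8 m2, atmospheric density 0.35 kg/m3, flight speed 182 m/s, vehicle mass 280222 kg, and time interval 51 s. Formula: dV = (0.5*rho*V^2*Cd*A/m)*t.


D = 0.5 * 0.35 * 182^2 * 0.35 * 28.8 = 58430.74 N
a = 58430.74 / 280222 = 0.2085 m/s2
dV = 0.2085 * 51 = 10.6 m/s

10.6 m/s


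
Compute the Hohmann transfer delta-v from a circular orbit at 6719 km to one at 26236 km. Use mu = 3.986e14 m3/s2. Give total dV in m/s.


V1 = sqrt(mu/r1) = 7702.23 m/s
dV1 = V1*(sqrt(2*r2/(r1+r2)) - 1) = 2016.73 m/s
V2 = sqrt(mu/r2) = 3897.8 m/s
dV2 = V2*(1 - sqrt(2*r1/(r1+r2))) = 1408.79 m/s
Total dV = 3426 m/s

3426 m/s


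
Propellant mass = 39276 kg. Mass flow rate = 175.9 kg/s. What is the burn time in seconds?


tb = 39276 / 175.9 = 223.3 s

223.3 s


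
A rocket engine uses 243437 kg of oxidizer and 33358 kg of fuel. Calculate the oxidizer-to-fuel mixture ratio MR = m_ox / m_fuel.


MR = 243437 / 33358 = 7.3

7.3


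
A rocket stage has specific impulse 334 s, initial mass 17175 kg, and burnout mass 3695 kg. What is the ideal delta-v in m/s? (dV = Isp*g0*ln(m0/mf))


Ve = 334 * 9.81 = 3276.54 m/s
dV = 3276.54 * ln(17175/3695) = 5034 m/s

5034 m/s


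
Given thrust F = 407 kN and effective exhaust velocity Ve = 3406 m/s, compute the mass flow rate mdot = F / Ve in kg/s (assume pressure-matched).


mdot = F / Ve = 407000 / 3406 = 119.5 kg/s

119.5 kg/s


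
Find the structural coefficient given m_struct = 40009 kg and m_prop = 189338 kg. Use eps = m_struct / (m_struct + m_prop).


eps = 40009 / (40009 + 189338) = 0.1744

0.1744


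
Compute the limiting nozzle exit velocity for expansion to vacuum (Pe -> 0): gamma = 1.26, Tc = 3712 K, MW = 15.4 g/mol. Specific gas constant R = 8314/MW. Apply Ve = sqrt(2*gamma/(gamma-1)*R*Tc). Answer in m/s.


R = 8314 / 15.4 = 539.87 J/(kg.K)
Ve = sqrt(2 * 1.26 / (1.26 - 1) * 539.87 * 3712) = 4407 m/s

4407 m/s


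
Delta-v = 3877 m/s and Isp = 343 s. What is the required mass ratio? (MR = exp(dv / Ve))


Ve = 343 * 9.81 = 3364.83 m/s
MR = exp(3877 / 3364.83) = 3.165

3.165


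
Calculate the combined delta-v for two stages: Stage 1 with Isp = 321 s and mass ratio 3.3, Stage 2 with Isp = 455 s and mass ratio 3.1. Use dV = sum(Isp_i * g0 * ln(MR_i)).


dV1 = 321 * 9.81 * ln(3.3) = 3759.7 m/s
dV2 = 455 * 9.81 * ln(3.1) = 5050.1 m/s
Total dV = 3759.7 + 5050.1 = 8809.8 m/s ~ 8810 m/s

8810 m/s


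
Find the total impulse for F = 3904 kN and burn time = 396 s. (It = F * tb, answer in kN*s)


It = 3904 * 396 = 1545984 kN*s

1545984 kN*s


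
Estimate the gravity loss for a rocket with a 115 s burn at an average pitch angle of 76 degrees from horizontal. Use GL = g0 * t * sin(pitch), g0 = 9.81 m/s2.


GL = 9.81 * 115 * sin(76 deg) = 1095 m/s

1095 m/s


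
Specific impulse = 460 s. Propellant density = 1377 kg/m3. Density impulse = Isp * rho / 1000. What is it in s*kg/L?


rho*Isp = 460 * 1377 / 1000 = 633 s*kg/L

633 s*kg/L


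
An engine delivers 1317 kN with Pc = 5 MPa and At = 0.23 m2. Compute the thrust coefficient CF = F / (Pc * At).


CF = 1317000 / (5e6 * 0.23) = 1.15

1.15


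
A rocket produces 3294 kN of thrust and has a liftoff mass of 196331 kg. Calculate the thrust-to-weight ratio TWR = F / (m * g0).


TWR = 3294000 / (196331 * 9.81) = 1.71

1.71


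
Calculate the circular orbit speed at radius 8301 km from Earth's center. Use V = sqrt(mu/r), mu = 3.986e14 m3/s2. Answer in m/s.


V = sqrt(3.986e14 / 8301000) = 6930 m/s

6930 m/s


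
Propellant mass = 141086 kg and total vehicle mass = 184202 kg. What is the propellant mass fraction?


PMF = 141086 / 184202 = 0.766

0.766


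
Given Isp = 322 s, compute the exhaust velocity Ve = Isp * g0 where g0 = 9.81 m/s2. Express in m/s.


Ve = Isp * g0 = 322 * 9.81 = 3158.8 m/s

3158.8 m/s


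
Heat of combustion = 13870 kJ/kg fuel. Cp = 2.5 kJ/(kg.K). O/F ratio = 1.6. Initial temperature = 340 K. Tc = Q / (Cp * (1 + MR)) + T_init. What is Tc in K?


Tc = 13870 / (2.5 * (1 + 1.6)) + 340 = 2474 K

2474 K


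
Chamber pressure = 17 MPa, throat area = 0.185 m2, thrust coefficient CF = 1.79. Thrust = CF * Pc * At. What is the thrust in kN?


F = 1.79 * 17e6 * 0.185 = 5.6296e+06 N = 5629.6 kN

5629.6 kN


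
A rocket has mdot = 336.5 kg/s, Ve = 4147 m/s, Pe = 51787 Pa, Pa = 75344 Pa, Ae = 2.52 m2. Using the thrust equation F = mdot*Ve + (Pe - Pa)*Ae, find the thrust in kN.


F = 336.5 * 4147 + (51787 - 75344) * 2.52 = 1.3361e+06 N = 1336.1 kN

1336.1 kN


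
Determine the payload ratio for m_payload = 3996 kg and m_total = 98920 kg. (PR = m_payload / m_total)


PR = 3996 / 98920 = 0.0404

0.0404


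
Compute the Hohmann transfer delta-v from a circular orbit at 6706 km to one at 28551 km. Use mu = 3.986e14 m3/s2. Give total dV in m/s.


V1 = sqrt(mu/r1) = 7709.69 m/s
dV1 = V1*(sqrt(2*r2/(r1+r2)) - 1) = 2101.91 m/s
V2 = sqrt(mu/r2) = 3736.44 m/s
dV2 = V2*(1 - sqrt(2*r1/(r1+r2))) = 1431.91 m/s
Total dV = 3534 m/s

3534 m/s


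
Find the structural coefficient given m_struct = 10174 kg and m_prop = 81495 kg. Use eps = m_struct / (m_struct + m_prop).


eps = 10174 / (10174 + 81495) = 0.111

0.111


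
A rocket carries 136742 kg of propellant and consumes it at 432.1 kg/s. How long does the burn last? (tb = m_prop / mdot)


tb = 136742 / 432.1 = 316.5 s

316.5 s


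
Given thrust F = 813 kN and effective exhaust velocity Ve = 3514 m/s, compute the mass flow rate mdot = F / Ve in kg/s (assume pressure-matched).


mdot = F / Ve = 813000 / 3514 = 231.4 kg/s

231.4 kg/s


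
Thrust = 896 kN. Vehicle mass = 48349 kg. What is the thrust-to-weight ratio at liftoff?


TWR = 896000 / (48349 * 9.81) = 1.89

1.89


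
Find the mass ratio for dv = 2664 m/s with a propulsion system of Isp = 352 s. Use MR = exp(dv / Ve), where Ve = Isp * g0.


Ve = 352 * 9.81 = 3453.12 m/s
MR = exp(2664 / 3453.12) = 2.163

2.163


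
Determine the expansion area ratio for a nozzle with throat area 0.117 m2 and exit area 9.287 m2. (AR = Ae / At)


AR = 9.287 / 0.117 = 79.4

79.4


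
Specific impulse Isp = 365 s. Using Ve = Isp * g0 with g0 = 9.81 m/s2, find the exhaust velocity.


Ve = Isp * g0 = 365 * 9.81 = 3580.7 m/s

3580.7 m/s


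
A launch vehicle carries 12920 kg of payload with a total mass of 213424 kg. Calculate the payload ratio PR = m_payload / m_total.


PR = 12920 / 213424 = 0.0605

0.0605


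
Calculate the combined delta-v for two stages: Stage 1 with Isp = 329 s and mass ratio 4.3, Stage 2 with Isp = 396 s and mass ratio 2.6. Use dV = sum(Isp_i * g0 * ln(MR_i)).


dV1 = 329 * 9.81 * ln(4.3) = 4707.7 m/s
dV2 = 396 * 9.81 * ln(2.6) = 3711.9 m/s
Total dV = 4707.7 + 3711.9 = 8419.6 m/s ~ 8420 m/s

8420 m/s


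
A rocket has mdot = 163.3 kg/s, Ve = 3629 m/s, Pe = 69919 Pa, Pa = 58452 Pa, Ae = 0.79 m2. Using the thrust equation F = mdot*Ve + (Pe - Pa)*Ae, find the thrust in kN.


F = 163.3 * 3629 + (69919 - 58452) * 0.79 = 601675.0 N = 601.7 kN

601.7 kN


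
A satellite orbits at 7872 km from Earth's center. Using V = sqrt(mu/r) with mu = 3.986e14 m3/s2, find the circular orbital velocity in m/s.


V = sqrt(3.986e14 / 7872000) = 7116 m/s

7116 m/s


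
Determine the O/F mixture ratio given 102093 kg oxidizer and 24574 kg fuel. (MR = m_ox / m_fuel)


MR = 102093 / 24574 = 4.15

4.15


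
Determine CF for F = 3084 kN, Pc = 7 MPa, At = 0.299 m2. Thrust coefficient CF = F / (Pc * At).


CF = 3084000 / (7e6 * 0.299) = 1.47

1.47


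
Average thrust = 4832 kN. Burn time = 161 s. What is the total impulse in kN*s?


It = 4832 * 161 = 777952 kN*s

777952 kN*s


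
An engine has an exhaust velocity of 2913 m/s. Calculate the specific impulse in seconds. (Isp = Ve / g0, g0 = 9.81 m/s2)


Isp = Ve / g0 = 2913 / 9.81 = 296.9 s

296.9 s


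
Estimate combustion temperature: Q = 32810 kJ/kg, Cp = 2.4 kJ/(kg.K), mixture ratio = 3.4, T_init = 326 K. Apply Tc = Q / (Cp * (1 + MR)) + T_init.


Tc = 32810 / (2.4 * (1 + 3.4)) + 326 = 3433 K

3433 K


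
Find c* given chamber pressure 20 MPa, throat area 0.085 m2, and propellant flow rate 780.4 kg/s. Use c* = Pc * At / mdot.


c* = 20e6 * 0.085 / 780.4 = 2178 m/s

2178 m/s


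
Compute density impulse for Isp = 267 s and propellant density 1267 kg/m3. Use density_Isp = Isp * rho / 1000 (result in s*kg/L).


rho*Isp = 267 * 1267 / 1000 = 338 s*kg/L

338 s*kg/L


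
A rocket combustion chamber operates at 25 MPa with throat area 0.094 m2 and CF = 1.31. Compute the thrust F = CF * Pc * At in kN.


F = 1.31 * 25e6 * 0.094 = 3.0785e+06 N = 3078.5 kN

3078.5 kN


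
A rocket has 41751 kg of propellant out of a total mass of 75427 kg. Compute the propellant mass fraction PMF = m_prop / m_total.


PMF = 41751 / 75427 = 0.554

0.554


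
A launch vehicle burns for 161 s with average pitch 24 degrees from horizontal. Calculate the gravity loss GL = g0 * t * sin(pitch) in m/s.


GL = 9.81 * 161 * sin(24 deg) = 642 m/s

642 m/s


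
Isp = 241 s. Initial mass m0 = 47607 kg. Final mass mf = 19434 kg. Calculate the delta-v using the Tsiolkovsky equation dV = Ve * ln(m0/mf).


Ve = 241 * 9.81 = 2364.21 m/s
dV = 2364.21 * ln(47607/19434) = 2118 m/s

2118 m/s


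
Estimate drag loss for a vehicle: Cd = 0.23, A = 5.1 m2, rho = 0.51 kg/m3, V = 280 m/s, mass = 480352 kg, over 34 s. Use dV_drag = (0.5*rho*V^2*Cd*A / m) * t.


D = 0.5 * 0.51 * 280^2 * 0.23 * 5.1 = 23450.62 N
a = 23450.62 / 480352 = 0.0488 m/s2
dV = 0.0488 * 34 = 1.7 m/s

1.7 m/s


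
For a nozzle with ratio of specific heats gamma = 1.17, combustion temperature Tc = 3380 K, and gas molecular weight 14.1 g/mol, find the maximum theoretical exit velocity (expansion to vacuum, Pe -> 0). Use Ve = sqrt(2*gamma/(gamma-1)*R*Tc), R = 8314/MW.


R = 8314 / 14.1 = 589.65 J/(kg.K)
Ve = sqrt(2 * 1.17 / (1.17 - 1) * 589.65 * 3380) = 5238 m/s

5238 m/s


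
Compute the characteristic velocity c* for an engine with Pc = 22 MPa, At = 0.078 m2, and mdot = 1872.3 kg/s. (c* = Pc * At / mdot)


c* = 22e6 * 0.078 / 1872.3 = 917 m/s

917 m/s


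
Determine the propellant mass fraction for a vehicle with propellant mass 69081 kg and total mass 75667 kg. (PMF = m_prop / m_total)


PMF = 69081 / 75667 = 0.913

0.913


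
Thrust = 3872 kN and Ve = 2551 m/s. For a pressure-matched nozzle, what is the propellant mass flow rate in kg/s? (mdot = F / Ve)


mdot = F / Ve = 3872000 / 2551 = 1517.8 kg/s

1517.8 kg/s


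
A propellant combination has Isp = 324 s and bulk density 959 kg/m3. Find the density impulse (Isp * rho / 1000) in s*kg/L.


rho*Isp = 324 * 959 / 1000 = 311 s*kg/L

311 s*kg/L


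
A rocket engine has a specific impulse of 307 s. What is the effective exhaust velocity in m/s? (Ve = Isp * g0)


Ve = Isp * g0 = 307 * 9.81 = 3011.7 m/s

3011.7 m/s


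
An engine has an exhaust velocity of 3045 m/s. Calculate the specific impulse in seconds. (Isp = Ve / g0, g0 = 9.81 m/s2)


Isp = Ve / g0 = 3045 / 9.81 = 310.4 s

310.4 s
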